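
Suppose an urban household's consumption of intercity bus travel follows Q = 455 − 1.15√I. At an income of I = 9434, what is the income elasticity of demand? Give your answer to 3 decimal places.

At I = 9434: Q = 343.302.
dQ/dI = -1.15/(2√I) = -0.00591998 at this income.
η = (dQ/dI)·(I/Q) = -0.00591998 × (9434/343.302) = -0.163.

-0.163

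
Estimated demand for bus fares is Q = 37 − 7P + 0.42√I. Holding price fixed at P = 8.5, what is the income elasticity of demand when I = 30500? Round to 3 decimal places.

0.721

At P = 8.5, I = 30500: Q = 50.850.
Holding P constant, ∂Q/∂I = 0.42/(2√I) = 0.00120246.
η_I = (∂Q/∂I)·(I/Q) = 0.00120246 × (30500/50.850) = 0.721.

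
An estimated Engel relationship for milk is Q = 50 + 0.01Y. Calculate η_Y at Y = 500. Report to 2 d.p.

0.09

At Y = 500: Q = 55.000.
dQ/dY = 0.01.
η = (dQ/dY)·(Y/Q) = 0.01 × (500/55.000) = 0.09.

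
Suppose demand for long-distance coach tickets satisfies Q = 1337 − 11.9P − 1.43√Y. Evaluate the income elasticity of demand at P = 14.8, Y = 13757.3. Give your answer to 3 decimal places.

-0.084

At P = 14.8, Y = 13757.3: Q = 993.153.
Holding P constant, ∂Q/∂Y = -1.43/(2√Y) = -0.00609592.
η_Y = (∂Q/∂Y)·(Y/Q) = -0.00609592 × (13757.3/993.153) = -0.084.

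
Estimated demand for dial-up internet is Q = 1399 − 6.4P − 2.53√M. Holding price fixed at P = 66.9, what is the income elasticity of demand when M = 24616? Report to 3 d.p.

-0.346

At P = 66.9, M = 24616: Q = 573.896.
Holding P constant, ∂Q/∂M = -2.53/(2√M) = -0.00806272.
η_M = (∂Q/∂M)·(M/Q) = -0.00806272 × (24616/573.896) = -0.346.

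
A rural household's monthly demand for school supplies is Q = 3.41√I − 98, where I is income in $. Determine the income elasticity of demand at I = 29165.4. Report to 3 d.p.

0.601

At I = 29165.4: Q = 484.356.
dQ/dI = 3.41/(2√I) = 0.00998367 at this income.
η = (dQ/dI)·(I/Q) = 0.00998367 × (29165.4/484.356) = 0.601.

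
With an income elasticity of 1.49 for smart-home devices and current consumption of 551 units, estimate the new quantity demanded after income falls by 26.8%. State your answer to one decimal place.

%ΔQ ≈ η × %ΔI = 1.49 × (-26.8%) = -39.932%.
New Q ≈ 551 × (1 − 0.39932) = 331.0.

331.0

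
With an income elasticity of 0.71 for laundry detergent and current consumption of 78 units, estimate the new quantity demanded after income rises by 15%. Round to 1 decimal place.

86.3

%ΔQ ≈ η × %ΔI = 0.71 × 15% = 10.65%.
New Q ≈ 78 × (1 + 0.1065) = 86.3.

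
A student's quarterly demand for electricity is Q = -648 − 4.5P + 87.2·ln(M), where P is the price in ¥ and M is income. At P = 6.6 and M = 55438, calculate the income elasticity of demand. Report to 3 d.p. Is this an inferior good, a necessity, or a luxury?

0.317 (necessity)

At P = 6.6, M = 55438: Q = 274.787.
Holding P constant, ∂Q/∂M = 87.2/M = 0.00157293.
η_M = (∂Q/∂M)·(M/Q) = 0.00157293 × (55438/274.787) = 0.317.
Since 0 < η < 1, this is a necessity.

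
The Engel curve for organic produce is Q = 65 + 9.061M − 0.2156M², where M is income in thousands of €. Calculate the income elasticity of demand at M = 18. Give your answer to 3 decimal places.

At M = 18: Q = 158.2436.
dQ/dM = 9.061 − 0.4312M = 1.29940.
η = (dQ/dM)·(M/Q) = 1.29940 × (18/158.2436) = 0.148.

0.148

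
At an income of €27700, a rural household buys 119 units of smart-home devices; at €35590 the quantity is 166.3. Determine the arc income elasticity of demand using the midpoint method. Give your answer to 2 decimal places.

ΔQ = 166.3 − 119 = 47.3; midpoint Q̄ = (119 + 166.3)/2 = 142.65.
ΔI = 35590 − 27700 = 7890; midpoint Ī = (27700 + 35590)/2 = 31645.
η = (ΔQ/Q̄) ÷ (ΔI/Ī) = (47.3/142.65) ÷ (7890/31645) = 1.33.

1.33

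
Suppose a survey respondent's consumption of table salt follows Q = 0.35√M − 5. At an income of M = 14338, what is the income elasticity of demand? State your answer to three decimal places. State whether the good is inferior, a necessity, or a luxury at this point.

0.568 (necessity)

At M = 14338: Q = 36.909.
dQ/dM = 0.35/(2√M) = 0.00146148 at this income.
η = (dQ/dM)·(M/Q) = 0.00146148 × (14338/36.909) = 0.568.
Since 0 < η < 1, the good is a necessity.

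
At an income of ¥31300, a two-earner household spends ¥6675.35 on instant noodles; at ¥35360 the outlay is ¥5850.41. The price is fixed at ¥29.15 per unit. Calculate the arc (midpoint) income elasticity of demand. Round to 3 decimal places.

With a constant price, Q₁ = 6675.35/29.15 = 229.000 and Q₂ = 5850.41/29.15 = 200.700 (equivalently, work directly with expenditure since P cancels).
Midpoint %ΔQ = (5850.41 − 6675.35)/6262.88 = -0.13172; midpoint %ΔI = (35360 − 31300)/33330 = 0.12181.
η = -0.13172 / 0.12181 = -1.081.

-1.081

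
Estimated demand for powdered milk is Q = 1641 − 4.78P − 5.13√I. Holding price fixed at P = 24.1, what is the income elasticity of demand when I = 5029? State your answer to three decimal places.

At P = 24.1, I = 5029: Q = 1162.006.
Holding P constant, ∂Q/∂I = -5.13/(2√I) = -0.0361698.
η_I = (∂Q/∂I)·(I/Q) = -0.0361698 × (5029/1162.006) = -0.157.

-0.157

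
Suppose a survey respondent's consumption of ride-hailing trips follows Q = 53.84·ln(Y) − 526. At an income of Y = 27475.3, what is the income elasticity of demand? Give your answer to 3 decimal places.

At Y = 27475.3: Q = 24.301.
dQ/dY = 53.84/Y = 0.00195958 at this income.
η = (dQ/dY)·(Y/Q) = 0.00195958 × (27475.3/24.301) = 2.216.

2.216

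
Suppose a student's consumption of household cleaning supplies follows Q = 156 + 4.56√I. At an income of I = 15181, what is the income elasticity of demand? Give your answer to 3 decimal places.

At I = 15181: Q = 717.843.
dQ/dI = 4.56/(2√I) = 0.0185048 at this income.
η = (dQ/dI)·(I/Q) = 0.0185048 × (15181/717.843) = 0.391.

0.391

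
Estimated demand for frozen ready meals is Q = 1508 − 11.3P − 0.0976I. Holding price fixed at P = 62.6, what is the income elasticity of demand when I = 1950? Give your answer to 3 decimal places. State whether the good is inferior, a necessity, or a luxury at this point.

-0.312 (inferior good)

At P = 62.6, I = 1950: Q = 610.300.
Holding P constant, ∂Q/∂I = −0.0976.
η_I = (∂Q/∂I)·(I/Q) = -0.0976 × (1950/610.300) = -0.312.
Since η < 0, this is an inferior good.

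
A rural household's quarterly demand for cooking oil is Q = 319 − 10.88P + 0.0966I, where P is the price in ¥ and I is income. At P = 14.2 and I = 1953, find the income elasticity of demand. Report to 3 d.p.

0.534

At P = 14.2, I = 1953: Q = 353.164.
Holding P constant, ∂Q/∂I = 0.0966.
η_I = (∂Q/∂I)·(I/Q) = 0.0966 × (1953/353.164) = 0.534.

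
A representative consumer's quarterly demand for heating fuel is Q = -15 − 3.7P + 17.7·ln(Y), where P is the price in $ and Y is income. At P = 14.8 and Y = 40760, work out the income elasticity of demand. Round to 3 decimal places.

0.150

At P = 14.8, Y = 40760: Q = 118.134.
Holding P constant, ∂Q/∂Y = 17.7/Y = 0.000434249.
η_Y = (∂Q/∂Y)·(Y/Q) = 0.000434249 × (40760/118.134) = 0.150.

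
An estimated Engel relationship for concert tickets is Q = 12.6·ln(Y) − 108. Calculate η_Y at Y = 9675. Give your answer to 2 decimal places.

At Y = 9675: Q = 7.634.
dQ/dY = 12.6/Y = 0.00130233 at this income.
η = (dQ/dY)·(Y/Q) = 0.00130233 × (9675/7.634) = 1.65.

1.65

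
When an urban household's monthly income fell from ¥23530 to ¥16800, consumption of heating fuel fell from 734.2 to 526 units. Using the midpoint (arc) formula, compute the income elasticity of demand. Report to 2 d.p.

0.99

ΔQ = 526 − 734.2 = -208.2; midpoint Q̄ = (734.2 + 526)/2 = 630.1.
ΔI = 16800 − 23530 = -6730; midpoint Ī = (23530 + 16800)/2 = 20165.
η = (ΔQ/Q̄) ÷ (ΔI/Ī) = (-208.2/630.1) ÷ (-6730/20165) = 0.99.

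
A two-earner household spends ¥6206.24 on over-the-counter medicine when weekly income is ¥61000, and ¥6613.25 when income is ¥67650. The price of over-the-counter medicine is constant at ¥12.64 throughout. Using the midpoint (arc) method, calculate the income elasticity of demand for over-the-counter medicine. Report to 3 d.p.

With a constant price, Q₁ = 6206.24/12.64 = 491.000 and Q₂ = 6613.25/12.64 = 523.200 (equivalently, work directly with expenditure since P cancels).
Midpoint %ΔQ = (6613.25 − 6206.24)/6409.75 = 0.06350; midpoint %ΔI = (67650 − 61000)/64325 = 0.10338.
η = 0.06350 / 0.10338 = 0.614.

0.614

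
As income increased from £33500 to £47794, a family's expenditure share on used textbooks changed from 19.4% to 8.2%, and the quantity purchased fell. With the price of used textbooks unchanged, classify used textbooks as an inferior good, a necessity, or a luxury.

Quantity demanded falls as income rises, so η < 0.

inferior good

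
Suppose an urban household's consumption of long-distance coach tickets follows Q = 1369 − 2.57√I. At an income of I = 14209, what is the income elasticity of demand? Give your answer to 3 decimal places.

At I = 14209: Q = 1062.652.
dQ/dI = -2.57/(2√I) = -0.0107801 at this income.
η = (dQ/dI)·(I/Q) = -0.0107801 × (14209/1062.652) = -0.144.

-0.144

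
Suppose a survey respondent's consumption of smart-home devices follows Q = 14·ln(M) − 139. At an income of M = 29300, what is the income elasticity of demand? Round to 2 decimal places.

At M = 29300: Q = 4.995.
dQ/dM = 14/M = 0.000477816 at this income.
η = (dQ/dM)·(M/Q) = 0.000477816 × (29300/4.995) = 2.80.

2.80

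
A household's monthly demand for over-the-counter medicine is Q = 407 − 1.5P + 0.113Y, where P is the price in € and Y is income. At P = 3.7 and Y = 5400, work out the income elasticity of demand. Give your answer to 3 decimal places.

At P = 3.7, Y = 5400: Q = 1011.650.
Holding P constant, ∂Q/∂Y = 0.113.
η_Y = (∂Q/∂Y)·(Y/Q) = 0.113 × (5400/1011.650) = 0.603.

0.603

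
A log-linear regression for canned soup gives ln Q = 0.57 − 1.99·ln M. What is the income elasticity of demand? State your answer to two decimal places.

In a log-linear demand, the coefficient on ln M is the income elasticity.
So η = -1.99.

-1.99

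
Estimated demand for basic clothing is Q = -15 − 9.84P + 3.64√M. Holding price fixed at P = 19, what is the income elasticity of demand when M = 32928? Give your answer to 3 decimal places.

0.720

At P = 19, M = 32928: Q = 458.557.
Holding P constant, ∂Q/∂M = 3.64/(2√M) = 0.0100297.
η_M = (∂Q/∂M)·(M/Q) = 0.0100297 × (32928/458.557) = 0.720.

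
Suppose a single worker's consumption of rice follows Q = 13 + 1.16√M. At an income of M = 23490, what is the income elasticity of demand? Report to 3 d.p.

0.466

At M = 23490: Q = 190.787.
dQ/dM = 1.16/(2√M) = 0.00378431 at this income.
η = (dQ/dM)·(M/Q) = 0.00378431 × (23490/190.787) = 0.466.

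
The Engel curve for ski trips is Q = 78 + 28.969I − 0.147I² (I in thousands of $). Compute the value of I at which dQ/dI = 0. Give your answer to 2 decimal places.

dQ/dI = 28.969 − 0.294I.
The good is inferior where dQ/dI < 0. Setting dQ/dI = 0 gives I = 28.969 / 0.294 = 98.53.

98.53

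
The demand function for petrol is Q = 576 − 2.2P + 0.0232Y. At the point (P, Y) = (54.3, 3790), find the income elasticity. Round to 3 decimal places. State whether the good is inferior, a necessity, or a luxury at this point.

At P = 54.3, Y = 3790: Q = 544.468.
Holding P constant, ∂Q/∂Y = 0.0232.
η_Y = (∂Q/∂Y)·(Y/Q) = 0.0232 × (3790/544.468) = 0.161.
Since 0 < η < 1, this is a necessity.

0.161 (necessity)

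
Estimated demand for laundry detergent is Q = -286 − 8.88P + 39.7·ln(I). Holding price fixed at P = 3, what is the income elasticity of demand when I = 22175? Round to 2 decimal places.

At P = 3, I = 22175: Q = 84.627.
Holding P constant, ∂Q/∂I = 39.7/I = 0.0017903.
η_I = (∂Q/∂I)·(I/Q) = 0.0017903 × (22175/84.627) = 0.47.

0.47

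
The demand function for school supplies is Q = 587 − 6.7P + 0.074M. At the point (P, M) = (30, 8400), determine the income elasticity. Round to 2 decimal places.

0.62

At P = 30, M = 8400: Q = 1007.600.
Holding P constant, ∂Q/∂M = 0.074.
η_M = (∂Q/∂M)·(M/Q) = 0.074 × (8400/1007.600) = 0.62.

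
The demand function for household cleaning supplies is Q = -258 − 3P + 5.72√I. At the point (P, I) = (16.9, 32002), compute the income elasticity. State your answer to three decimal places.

0.716

At P = 16.9, I = 32002: Q = 714.557.
Holding P constant, ∂Q/∂I = 5.72/(2√I) = 0.0159874.
η_I = (∂Q/∂I)·(I/Q) = 0.0159874 × (32002/714.557) = 0.716.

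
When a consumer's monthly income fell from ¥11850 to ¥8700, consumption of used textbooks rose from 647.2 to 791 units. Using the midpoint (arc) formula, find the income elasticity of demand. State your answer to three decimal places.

-0.652

ΔQ = 791 − 647.2 = 143.8; midpoint Q̄ = (647.2 + 791)/2 = 719.1.
ΔI = 8700 − 11850 = -3150; midpoint Ī = (11850 + 8700)/2 = 10275.
η = (ΔQ/Q̄) ÷ (ΔI/Ī) = (143.8/719.1) ÷ (-3150/10275) = -0.652.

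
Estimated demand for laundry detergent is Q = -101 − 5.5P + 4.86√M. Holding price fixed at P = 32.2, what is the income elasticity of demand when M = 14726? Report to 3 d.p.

At P = 32.2, M = 14726: Q = 311.665.
Holding P constant, ∂Q/∂M = 4.86/(2√M) = 0.0200246.
η_M = (∂Q/∂M)·(M/Q) = 0.0200246 × (14726/311.665) = 0.946.

0.946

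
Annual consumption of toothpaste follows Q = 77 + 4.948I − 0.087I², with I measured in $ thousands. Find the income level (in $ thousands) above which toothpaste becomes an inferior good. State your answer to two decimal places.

28.44

dQ/dI = 4.948 − 0.174I.
The good is inferior where dQ/dI < 0. Setting dQ/dI = 0 gives I = 4.948 / 0.174 = 28.44.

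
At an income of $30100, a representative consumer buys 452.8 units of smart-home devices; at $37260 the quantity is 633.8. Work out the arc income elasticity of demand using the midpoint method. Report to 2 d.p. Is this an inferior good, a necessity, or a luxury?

ΔQ = 633.8 − 452.8 = 181; midpoint Q̄ = (452.8 + 633.8)/2 = 543.3.
ΔI = 37260 − 30100 = 7160; midpoint Ī = (30100 + 37260)/2 = 33680.
η = (ΔQ/Q̄) ÷ (ΔI/Ī) = (181/543.3) ÷ (7160/33680) = 1.57.
η > 1 ⇒ luxury.

1.57 (luxury)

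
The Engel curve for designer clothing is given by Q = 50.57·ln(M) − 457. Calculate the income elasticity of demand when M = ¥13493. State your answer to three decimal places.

2.114

At M = 13493: Q = 23.917.
dQ/dM = 50.57/M = 0.00374787 at this income.
η = (dQ/dM)·(M/Q) = 0.00374787 × (13493/23.917) = 2.114.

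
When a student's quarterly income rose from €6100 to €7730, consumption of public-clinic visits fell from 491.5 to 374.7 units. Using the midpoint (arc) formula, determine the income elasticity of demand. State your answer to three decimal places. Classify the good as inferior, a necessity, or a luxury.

ΔQ = 374.7 − 491.5 = -116.8; midpoint Q̄ = (491.5 + 374.7)/2 = 433.1.
ΔI = 7730 − 6100 = 1630; midpoint Ī = (6100 + 7730)/2 = 6915.
η = (ΔQ/Q̄) ÷ (ΔI/Ī) = (-116.8/433.1) ÷ (1630/6915) = -1.144.
η < 0 ⇒ inferior good.

-1.144 (inferior good)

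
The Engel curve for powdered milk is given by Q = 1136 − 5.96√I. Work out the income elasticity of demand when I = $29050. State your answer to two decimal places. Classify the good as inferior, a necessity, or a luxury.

-4.23 (inferior good)

At I = 29050: Q = 120.174.
dQ/dI = -5.96/(2√I) = -0.0174841 at this income.
η = (dQ/dI)·(I/Q) = -0.0174841 × (29050/120.174) = -4.23.
Since η < 0, the good is an inferior good.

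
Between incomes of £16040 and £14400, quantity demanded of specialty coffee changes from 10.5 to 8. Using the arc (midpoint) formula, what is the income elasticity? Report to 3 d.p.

ΔQ = 8 − 10.5 = -2.5; midpoint Q̄ = (10.5 + 8)/2 = 9.25.
ΔI = 14400 − 16040 = -1640; midpoint Ī = (16040 + 14400)/2 = 15220.
η = (ΔQ/Q̄) ÷ (ΔI/Ī) = (-2.5/9.25) ÷ (-1640/15220) = 2.508.

2.508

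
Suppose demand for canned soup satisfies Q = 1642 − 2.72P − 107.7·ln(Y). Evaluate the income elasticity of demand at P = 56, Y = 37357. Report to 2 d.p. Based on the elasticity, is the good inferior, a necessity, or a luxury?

At P = 56, Y = 37357: Q = 355.785.
Holding P constant, ∂Q/∂Y = -107.7/Y = -0.00288299.
η_Y = (∂Q/∂Y)·(Y/Q) = -0.00288299 × (37357/355.785) = -0.30.
Since η < 0, this is an inferior good.

-0.30 (inferior good)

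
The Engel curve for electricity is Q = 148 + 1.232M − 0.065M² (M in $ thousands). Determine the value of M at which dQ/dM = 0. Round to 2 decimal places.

dQ/dM = 1.232 − 0.13M.
The good is inferior where dQ/dM < 0. Setting dQ/dM = 0 gives M = 1.232 / 0.13 = 9.48.

9.48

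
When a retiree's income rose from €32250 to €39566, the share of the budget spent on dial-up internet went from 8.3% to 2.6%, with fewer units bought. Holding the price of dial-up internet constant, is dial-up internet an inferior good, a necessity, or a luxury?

Quantity demanded falls as income rises, so η < 0.

inferior good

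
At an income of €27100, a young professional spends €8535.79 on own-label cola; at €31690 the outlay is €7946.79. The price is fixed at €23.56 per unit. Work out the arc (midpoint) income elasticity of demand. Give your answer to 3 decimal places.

With a constant price, Q₁ = 8535.79/23.56 = 362.300 and Q₂ = 7946.79/23.56 = 337.300 (equivalently, work directly with expenditure since P cancels).
Midpoint %ΔQ = (7946.79 − 8535.79)/8241.29 = -0.07147; midpoint %ΔI = (31690 − 27100)/29395 = 0.15615.
η = -0.07147 / 0.15615 = -0.458.

-0.458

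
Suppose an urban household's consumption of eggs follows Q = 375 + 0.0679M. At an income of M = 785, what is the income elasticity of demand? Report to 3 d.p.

0.124

At M = 785: Q = 428.302.
dQ/dM = 0.0679.
η = (dQ/dM)·(M/Q) = 0.0679 × (785/428.302) = 0.124.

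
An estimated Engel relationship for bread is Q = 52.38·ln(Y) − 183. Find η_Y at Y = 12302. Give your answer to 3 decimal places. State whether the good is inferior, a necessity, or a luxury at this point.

At Y = 12302: Q = 310.290.
dQ/dY = 52.38/Y = 0.00425784 at this income.
η = (dQ/dY)·(Y/Q) = 0.00425784 × (12302/310.290) = 0.169.
Since 0 < η < 1, the good is a necessity.

0.169 (necessity)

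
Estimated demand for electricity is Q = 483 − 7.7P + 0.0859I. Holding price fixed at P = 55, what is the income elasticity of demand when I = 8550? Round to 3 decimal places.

0.925

At P = 55, I = 8550: Q = 793.945.
Holding P constant, ∂Q/∂I = 0.0859.
η_I = (∂Q/∂I)·(I/Q) = 0.0859 × (8550/793.945) = 0.925.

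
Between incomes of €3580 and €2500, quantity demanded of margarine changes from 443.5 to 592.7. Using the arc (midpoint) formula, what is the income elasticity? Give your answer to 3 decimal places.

ΔQ = 592.7 − 443.5 = 149.2; midpoint Q̄ = (443.5 + 592.7)/2 = 518.1.
ΔI = 2500 − 3580 = -1080; midpoint Ī = (3580 + 2500)/2 = 3040.
η = (ΔQ/Q̄) ÷ (ΔI/Ī) = (149.2/518.1) ÷ (-1080/3040) = -0.811.

-0.811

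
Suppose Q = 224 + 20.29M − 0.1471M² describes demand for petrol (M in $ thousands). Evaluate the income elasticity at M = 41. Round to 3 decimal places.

At M = 41: Q = 808.6149.
dQ/dM = 20.29 − 0.2942M = 8.22780.
η = (dQ/dM)·(M/Q) = 8.22780 × (41/808.6149) = 0.417.

0.417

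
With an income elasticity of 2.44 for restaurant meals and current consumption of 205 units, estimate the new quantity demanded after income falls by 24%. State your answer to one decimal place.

%ΔQ ≈ η × %ΔI = 2.44 × (-24%) = -58.56%.
New Q ≈ 205 × (1 − 0.5856) = 85.0.

85.0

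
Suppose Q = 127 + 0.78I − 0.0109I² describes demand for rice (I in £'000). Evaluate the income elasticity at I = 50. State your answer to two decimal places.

At I = 50: Q = 138.7500.
dQ/dI = 0.78 − 0.0218I = -0.31000.
η = (dQ/dI)·(I/Q) = -0.31000 × (50/138.7500) = -0.11.

-0.11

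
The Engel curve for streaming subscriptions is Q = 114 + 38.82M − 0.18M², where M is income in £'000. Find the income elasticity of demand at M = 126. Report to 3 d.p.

-0.384

At M = 126: Q = 2147.6400.
dQ/dM = 38.82 − 0.36M = -6.54000.
η = (dQ/dM)·(M/Q) = -6.54000 × (126/2147.6400) = -0.384.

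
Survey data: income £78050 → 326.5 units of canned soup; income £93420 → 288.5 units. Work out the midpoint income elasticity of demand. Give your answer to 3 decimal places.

ΔQ = 288.5 − 326.5 = -38; midpoint Q̄ = (326.5 + 288.5)/2 = 307.5.
ΔI = 93420 − 78050 = 15370; midpoint Ī = (78050 + 93420)/2 = 85735.
η = (ΔQ/Q̄) ÷ (ΔI/Ī) = (-38/307.5) ÷ (15370/85735) = -0.689.

-0.689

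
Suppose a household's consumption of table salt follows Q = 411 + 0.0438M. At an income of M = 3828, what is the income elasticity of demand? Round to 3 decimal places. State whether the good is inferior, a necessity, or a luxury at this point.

0.290 (necessity)

At M = 3828: Q = 578.666.
dQ/dM = 0.0438.
η = (dQ/dM)·(M/Q) = 0.0438 × (3828/578.666) = 0.290.
Since 0 < η < 1, the good is a necessity.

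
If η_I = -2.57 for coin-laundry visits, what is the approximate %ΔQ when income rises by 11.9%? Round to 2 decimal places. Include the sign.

%ΔQ ≈ η × %ΔI = -2.57 × 11.9% = -30.58%.

-30.58%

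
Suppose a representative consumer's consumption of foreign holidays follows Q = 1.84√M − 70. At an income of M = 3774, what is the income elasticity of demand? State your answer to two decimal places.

1.31

At M = 3774: Q = 43.037.
dQ/dM = 1.84/(2√M) = 0.0149757 at this income.
η = (dQ/dM)·(M/Q) = 0.0149757 × (3774/43.037) = 1.31.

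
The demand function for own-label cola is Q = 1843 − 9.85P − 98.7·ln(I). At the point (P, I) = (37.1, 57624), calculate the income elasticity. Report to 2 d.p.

-0.25

At P = 37.1, I = 57624: Q = 395.646.
Holding P constant, ∂Q/∂I = -98.7/I = -0.00171283.
η_I = (∂Q/∂I)·(I/Q) = -0.00171283 × (57624/395.646) = -0.25.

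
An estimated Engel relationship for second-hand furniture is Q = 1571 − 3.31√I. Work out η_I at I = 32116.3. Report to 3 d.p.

At I = 32116.3: Q = 977.814.
dQ/dI = -3.31/(2√I) = -0.00923496 at this income.
η = (dQ/dI)·(I/Q) = -0.00923496 × (32116.3/977.814) = -0.303.

-0.303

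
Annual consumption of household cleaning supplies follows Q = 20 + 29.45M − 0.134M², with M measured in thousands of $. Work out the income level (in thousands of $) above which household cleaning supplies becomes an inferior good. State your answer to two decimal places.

dQ/dM = 29.45 − 0.268M.
The good is inferior where dQ/dM < 0. Setting dQ/dM = 0 gives M = 29.45 / 0.268 = 109.89.

109.89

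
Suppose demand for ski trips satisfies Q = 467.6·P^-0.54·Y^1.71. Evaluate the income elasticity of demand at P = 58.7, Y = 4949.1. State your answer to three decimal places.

For a multiplicative demand Q = A·P^α·Y^β, the income elasticity is β everywhere.
Here β = 1.71, so η = 1.710.

1.710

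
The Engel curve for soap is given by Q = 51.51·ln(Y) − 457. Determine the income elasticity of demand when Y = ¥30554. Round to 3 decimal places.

0.687

At Y = 30554: Q = 74.957.
dQ/dY = 51.51/Y = 0.00168587 at this income.
η = (dQ/dY)·(Y/Q) = 0.00168587 × (30554/74.957) = 0.687.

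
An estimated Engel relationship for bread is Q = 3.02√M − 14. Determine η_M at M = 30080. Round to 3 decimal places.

At M = 30080: Q = 509.776.
dQ/dM = 3.02/(2√M) = 0.00870639 at this income.
η = (dQ/dM)·(M/Q) = 0.00870639 × (30080/509.776) = 0.514.

0.514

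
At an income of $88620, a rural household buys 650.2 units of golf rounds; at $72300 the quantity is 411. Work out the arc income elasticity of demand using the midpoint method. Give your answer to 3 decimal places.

2.223

ΔQ = 411 − 650.2 = -239.2; midpoint Q̄ = (650.2 + 411)/2 = 530.6.
ΔI = 72300 − 88620 = -16320; midpoint Ī = (88620 + 72300)/2 = 80460.
η = (ΔQ/Q̄) ÷ (ΔI/Ī) = (-239.2/530.6) ÷ (-16320/80460) = 2.223.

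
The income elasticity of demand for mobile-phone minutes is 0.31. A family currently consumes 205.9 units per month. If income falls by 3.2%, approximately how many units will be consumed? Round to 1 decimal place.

%ΔQ ≈ η × %ΔI = 0.31 × (-3.2%) = -0.992%.
New Q ≈ 205.9 × (1 − 0.00992) = 203.9.

203.9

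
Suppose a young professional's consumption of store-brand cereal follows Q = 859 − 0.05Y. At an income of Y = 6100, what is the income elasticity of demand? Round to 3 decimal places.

At Y = 6100: Q = 554.000.
dQ/dY = −0.05.
η = (dQ/dY)·(Y/Q) = -0.05 × (6100/554.000) = -0.551.

-0.551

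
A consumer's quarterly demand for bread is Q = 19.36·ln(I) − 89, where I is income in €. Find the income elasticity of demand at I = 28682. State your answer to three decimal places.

At I = 28682: Q = 109.712.
dQ/dI = 19.36/I = 0.000674988 at this income.
η = (dQ/dI)·(I/Q) = 0.000674988 × (28682/109.712) = 0.176.

0.176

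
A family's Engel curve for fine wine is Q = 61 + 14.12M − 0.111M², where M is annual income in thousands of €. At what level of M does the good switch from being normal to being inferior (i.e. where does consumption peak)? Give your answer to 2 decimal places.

dQ/dM = 14.12 − 0.222M.
The good is inferior where dQ/dM < 0. Setting dQ/dM = 0 gives M = 14.12 / 0.222 = 63.60.

63.60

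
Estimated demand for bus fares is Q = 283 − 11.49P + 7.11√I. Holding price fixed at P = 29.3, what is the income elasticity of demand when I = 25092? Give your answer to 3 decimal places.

0.525

At P = 29.3, I = 25092: Q = 1072.599.
Holding P constant, ∂Q/∂I = 7.11/(2√I) = 0.0224425.
η_I = (∂Q/∂I)·(I/Q) = 0.0224425 × (25092/1072.599) = 0.525.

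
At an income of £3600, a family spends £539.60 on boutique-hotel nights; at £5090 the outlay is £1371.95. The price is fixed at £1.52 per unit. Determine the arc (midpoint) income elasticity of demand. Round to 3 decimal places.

With a constant price, Q₁ = 539.60/1.52 = 355.000 and Q₂ = 1371.95/1.52 = 902.599 (equivalently, work directly with expenditure since P cancels).
Midpoint %ΔQ = (1371.95 − 539.60)/955.78 = 0.87086; midpoint %ΔI = (5090 − 3600)/4345 = 0.34292.
η = 0.87086 / 0.34292 = 2.540.

2.540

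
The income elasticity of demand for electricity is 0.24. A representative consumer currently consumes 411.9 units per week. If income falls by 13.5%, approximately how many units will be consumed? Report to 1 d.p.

398.6

%ΔQ ≈ η × %ΔI = 0.24 × (-13.5%) = -3.24%.
New Q ≈ 411.9 × (1 − 0.0324) = 398.6.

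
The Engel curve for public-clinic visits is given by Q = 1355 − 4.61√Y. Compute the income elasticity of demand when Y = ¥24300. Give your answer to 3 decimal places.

At Y = 24300: Q = 636.372.
dQ/dY = -4.61/(2√Y) = -0.0147866 at this income.
η = (dQ/dY)·(Y/Q) = -0.0147866 × (24300/636.372) = -0.565.

-0.565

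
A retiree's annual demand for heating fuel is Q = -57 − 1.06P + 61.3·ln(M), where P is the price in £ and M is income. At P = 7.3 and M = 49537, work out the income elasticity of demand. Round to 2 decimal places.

0.10

At P = 7.3, M = 49537: Q = 597.944.
Holding P constant, ∂Q/∂M = 61.3/M = 0.00123746.
η_M = (∂Q/∂M)·(M/Q) = 0.00123746 × (49537/597.944) = 0.10.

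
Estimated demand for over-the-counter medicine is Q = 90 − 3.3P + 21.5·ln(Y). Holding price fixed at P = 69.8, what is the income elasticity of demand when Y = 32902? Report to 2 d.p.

At P = 69.8, Y = 32902: Q = 83.288.
Holding P constant, ∂Q/∂Y = 21.5/Y = 0.000653456.
η_Y = (∂Q/∂Y)·(Y/Q) = 0.000653456 × (32902/83.288) = 0.26.

0.26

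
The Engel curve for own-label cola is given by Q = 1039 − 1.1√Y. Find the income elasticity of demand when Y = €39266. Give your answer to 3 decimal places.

-0.133

At Y = 39266: Q = 821.028.
dQ/dY = -1.1/(2√Y) = -0.00277558 at this income.
η = (dQ/dY)·(Y/Q) = -0.00277558 × (39266/821.028) = -0.133.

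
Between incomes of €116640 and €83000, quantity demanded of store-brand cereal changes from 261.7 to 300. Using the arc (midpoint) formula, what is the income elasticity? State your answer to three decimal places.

-0.405

ΔQ = 300 − 261.7 = 38.3; midpoint Q̄ = (261.7 + 300)/2 = 280.85.
ΔI = 83000 − 116640 = -33640; midpoint Ī = (116640 + 83000)/2 = 99820.
η = (ΔQ/Q̄) ÷ (ΔI/Ī) = (38.3/280.85) ÷ (-33640/99820) = -0.405.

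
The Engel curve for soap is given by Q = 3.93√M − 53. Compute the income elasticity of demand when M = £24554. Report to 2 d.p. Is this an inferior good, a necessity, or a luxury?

At M = 24554: Q = 562.820.
dQ/dM = 3.93/(2√M) = 0.0125401 at this income.
η = (dQ/dM)·(M/Q) = 0.0125401 × (24554/562.820) = 0.55.
Since 0 < η < 1, the good is a necessity.

0.55 (necessity)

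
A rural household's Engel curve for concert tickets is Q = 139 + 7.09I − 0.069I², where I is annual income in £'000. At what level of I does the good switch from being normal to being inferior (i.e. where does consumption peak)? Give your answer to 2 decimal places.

dQ/dI = 7.09 − 0.138I.
The good is inferior where dQ/dI < 0. Setting dQ/dI = 0 gives I = 7.09 / 0.138 = 51.38.

51.38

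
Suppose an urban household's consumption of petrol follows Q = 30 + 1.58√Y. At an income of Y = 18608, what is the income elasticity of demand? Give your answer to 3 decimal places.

0.439

At Y = 18608: Q = 245.530.
dQ/dY = 1.58/(2√Y) = 0.00579132 at this income.
η = (dQ/dY)·(Y/Q) = 0.00579132 × (18608/245.530) = 0.439.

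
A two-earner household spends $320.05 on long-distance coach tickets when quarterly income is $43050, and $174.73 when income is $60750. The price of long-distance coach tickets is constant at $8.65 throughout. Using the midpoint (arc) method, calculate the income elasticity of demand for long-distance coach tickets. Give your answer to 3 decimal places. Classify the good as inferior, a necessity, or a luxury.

With a constant price, Q₁ = 320.05/8.65 = 37.000 and Q₂ = 174.73/8.65 = 20.200 (equivalently, work directly with expenditure since P cancels).
Midpoint %ΔQ = (174.73 − 320.05)/247.39 = -0.58741; midpoint %ΔI = (60750 − 43050)/51900 = 0.34104.
η = -0.58741 / 0.34104 = -1.722.
η < 0 ⇒ inferior good.

-1.722 (inferior good)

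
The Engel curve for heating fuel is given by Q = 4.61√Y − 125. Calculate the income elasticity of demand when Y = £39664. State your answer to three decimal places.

0.579

At Y = 39664: Q = 793.119.
dQ/dY = 4.61/(2√Y) = 0.0115737 at this income.
η = (dQ/dY)·(Y/Q) = 0.0115737 × (39664/793.119) = 0.579.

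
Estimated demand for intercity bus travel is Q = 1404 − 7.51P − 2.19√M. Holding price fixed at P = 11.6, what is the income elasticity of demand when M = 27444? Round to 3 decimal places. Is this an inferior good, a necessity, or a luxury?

At P = 11.6, M = 27444: Q = 954.084.
Holding P constant, ∂Q/∂M = -2.19/(2√M) = -0.00660983.
η_M = (∂Q/∂M)·(M/Q) = -0.00660983 × (27444/954.084) = -0.190.
Since η < 0, this is an inferior good.

-0.190 (inferior good)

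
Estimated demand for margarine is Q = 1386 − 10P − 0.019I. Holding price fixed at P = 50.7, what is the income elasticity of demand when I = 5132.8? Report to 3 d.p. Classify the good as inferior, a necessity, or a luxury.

-0.125 (inferior good)

At P = 50.7, I = 5132.8: Q = 781.477.
Holding P constant, ∂Q/∂I = −0.019.
η_I = (∂Q/∂I)·(I/Q) = -0.019 × (5132.8/781.477) = -0.125.
Since η < 0, this is an inferior good.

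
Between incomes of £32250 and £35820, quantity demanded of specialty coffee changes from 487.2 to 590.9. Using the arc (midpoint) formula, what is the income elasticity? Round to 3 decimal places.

ΔQ = 590.9 − 487.2 = 103.7; midpoint Q̄ = (487.2 + 590.9)/2 = 539.05.
ΔI = 35820 − 32250 = 3570; midpoint Ī = (32250 + 35820)/2 = 34035.
η = (ΔQ/Q̄) ÷ (ΔI/Ī) = (103.7/539.05) ÷ (3570/34035) = 1.834.

1.834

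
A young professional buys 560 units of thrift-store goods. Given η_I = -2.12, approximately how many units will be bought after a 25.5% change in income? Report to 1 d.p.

257.3

%ΔQ ≈ η × %ΔI = -2.12 × 25.5% = -54.06%.
New Q ≈ 560 × (1 − 0.5406) = 257.3.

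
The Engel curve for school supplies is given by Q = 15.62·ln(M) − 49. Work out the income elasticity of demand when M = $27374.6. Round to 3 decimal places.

At M = 27374.6: Q = 110.595.
dQ/dM = 15.62/M = 0.000570602 at this income.
η = (dQ/dM)·(M/Q) = 0.000570602 × (27374.6/110.595) = 0.141.

0.141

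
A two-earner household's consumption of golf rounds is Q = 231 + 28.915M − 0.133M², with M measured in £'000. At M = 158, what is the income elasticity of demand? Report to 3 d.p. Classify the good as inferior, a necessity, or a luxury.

At M = 158: Q = 1479.3580.
dQ/dM = 28.915 − 0.266M = -13.11300.
η = (dQ/dM)·(M/Q) = -13.11300 × (158/1479.3580) = -1.401.
η < 0 ⇒ inferior good.

-1.401 (inferior good)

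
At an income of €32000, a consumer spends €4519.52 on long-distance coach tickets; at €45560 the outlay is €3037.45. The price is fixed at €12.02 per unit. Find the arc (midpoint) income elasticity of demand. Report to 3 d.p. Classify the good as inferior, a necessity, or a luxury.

With a constant price, Q₁ = 4519.52/12.02 = 376.000 and Q₂ = 3037.45/12.02 = 252.700 (equivalently, work directly with expenditure since P cancels).
Midpoint %ΔQ = (3037.45 − 4519.52)/3778.49 = -0.39224; midpoint %ΔI = (45560 − 32000)/38780 = 0.34966.
η = -0.39224 / 0.34966 = -1.122.
η < 0 ⇒ inferior good.

-1.122 (inferior good)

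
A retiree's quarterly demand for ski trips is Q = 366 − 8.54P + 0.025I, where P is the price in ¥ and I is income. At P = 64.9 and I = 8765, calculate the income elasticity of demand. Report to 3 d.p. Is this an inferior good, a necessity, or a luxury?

7.096 (luxury)

At P = 64.9, I = 8765: Q = 30.879.
Holding P constant, ∂Q/∂I = 0.025.
η_I = (∂Q/∂I)·(I/Q) = 0.025 × (8765/30.879) = 7.096.
Since η > 1, this is a luxury.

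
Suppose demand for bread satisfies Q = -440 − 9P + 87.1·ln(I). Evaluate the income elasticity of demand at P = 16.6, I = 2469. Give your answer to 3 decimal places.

At P = 16.6, I = 2469: Q = 90.988.
Holding P constant, ∂Q/∂I = 87.1/I = 0.0352774.
η_I = (∂Q/∂I)·(I/Q) = 0.0352774 × (2469/90.988) = 0.957.

0.957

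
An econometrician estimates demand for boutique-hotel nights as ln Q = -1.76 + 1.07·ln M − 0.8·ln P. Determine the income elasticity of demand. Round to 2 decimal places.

1.07

In a log-linear demand, the coefficient on ln M is the income elasticity.
So η = 1.07.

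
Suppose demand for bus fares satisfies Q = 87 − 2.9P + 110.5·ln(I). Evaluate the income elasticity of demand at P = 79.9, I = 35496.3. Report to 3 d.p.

At P = 79.9, I = 35496.3: Q = 1013.019.
Holding P constant, ∂Q/∂I = 110.5/I = 0.003113.
η_I = (∂Q/∂I)·(I/Q) = 0.003113 × (35496.3/1013.019) = 0.109.

0.109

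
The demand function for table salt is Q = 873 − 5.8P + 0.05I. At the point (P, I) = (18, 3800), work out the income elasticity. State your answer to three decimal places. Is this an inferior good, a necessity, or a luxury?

At P = 18, I = 3800: Q = 958.600.
Holding P constant, ∂Q/∂I = 0.05.
η_I = (∂Q/∂I)·(I/Q) = 0.05 × (3800/958.600) = 0.198.
Since 0 < η < 1, this is a necessity.

0.198 (necessity)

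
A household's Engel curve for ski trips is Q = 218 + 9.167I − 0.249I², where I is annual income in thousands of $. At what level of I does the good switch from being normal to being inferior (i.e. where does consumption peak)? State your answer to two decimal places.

dQ/dI = 9.167 − 0.498I.
The good is inferior where dQ/dI < 0. Setting dQ/dI = 0 gives I = 9.167 / 0.498 = 18.41.

18.41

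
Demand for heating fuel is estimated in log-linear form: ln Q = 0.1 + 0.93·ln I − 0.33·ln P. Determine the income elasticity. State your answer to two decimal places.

In a log-linear demand, the coefficient on ln I is the income elasticity.
So η = 0.93.

0.93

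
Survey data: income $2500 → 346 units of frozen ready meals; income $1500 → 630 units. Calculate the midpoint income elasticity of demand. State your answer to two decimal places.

ΔQ = 630 − 346 = 284; midpoint Q̄ = (346 + 630)/2 = 488.
ΔI = 1500 − 2500 = -1000; midpoint Ī = (2500 + 1500)/2 = 2000.
η = (ΔQ/Q̄) ÷ (ΔI/Ī) = (284/488) ÷ (-1000/2000) = -1.16.

-1.16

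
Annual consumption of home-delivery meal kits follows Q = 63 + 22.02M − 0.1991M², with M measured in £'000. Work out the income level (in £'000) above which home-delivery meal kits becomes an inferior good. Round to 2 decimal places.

55.30

dQ/dM = 22.02 − 0.3982M.
The good is inferior where dQ/dM < 0. Setting dQ/dM = 0 gives M = 22.02 / 0.3982 = 55.30.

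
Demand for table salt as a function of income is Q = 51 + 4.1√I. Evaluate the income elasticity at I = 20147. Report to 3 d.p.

0.460

At I = 20147: Q = 632.955.
dQ/dI = 4.1/(2√I) = 0.0144427 at this income.
η = (dQ/dI)·(I/Q) = 0.0144427 × (20147/632.955) = 0.460.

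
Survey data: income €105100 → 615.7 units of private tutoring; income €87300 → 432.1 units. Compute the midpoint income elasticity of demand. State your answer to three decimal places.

ΔQ = 432.1 − 615.7 = -183.6; midpoint Q̄ = (615.7 + 432.1)/2 = 523.9.
ΔI = 87300 − 105100 = -17800; midpoint Ī = (105100 + 87300)/2 = 96200.
η = (ΔQ/Q̄) ÷ (ΔI/Ī) = (-183.6/523.9) ÷ (-17800/96200) = 1.894.

1.894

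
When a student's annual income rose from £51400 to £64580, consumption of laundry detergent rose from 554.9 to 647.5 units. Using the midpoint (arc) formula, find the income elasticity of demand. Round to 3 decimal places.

0.678

ΔQ = 647.5 − 554.9 = 92.6; midpoint Q̄ = (554.9 + 647.5)/2 = 601.2.
ΔI = 64580 − 51400 = 13180; midpoint Ī = (51400 + 64580)/2 = 57990.
η = (ΔQ/Q̄) ÷ (ΔI/Ī) = (92.6/601.2) ÷ (13180/57990) = 0.678.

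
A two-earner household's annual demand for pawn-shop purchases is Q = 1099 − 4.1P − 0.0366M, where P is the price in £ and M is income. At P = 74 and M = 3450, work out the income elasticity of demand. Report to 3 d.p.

-0.189

At P = 74, M = 3450: Q = 669.330.
Holding P constant, ∂Q/∂M = −0.0366.
η_M = (∂Q/∂M)·(M/Q) = -0.0366 × (3450/669.330) = -0.189.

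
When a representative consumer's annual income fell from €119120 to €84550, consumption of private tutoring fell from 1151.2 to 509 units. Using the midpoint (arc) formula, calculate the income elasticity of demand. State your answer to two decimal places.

ΔQ = 509 − 1151.2 = -642.2; midpoint Q̄ = (1151.2 + 509)/2 = 830.1.
ΔI = 84550 − 119120 = -34570; midpoint Ī = (119120 + 84550)/2 = 101835.
η = (ΔQ/Q̄) ÷ (ΔI/Ī) = (-642.2/830.1) ÷ (-34570/101835) = 2.28.

2.28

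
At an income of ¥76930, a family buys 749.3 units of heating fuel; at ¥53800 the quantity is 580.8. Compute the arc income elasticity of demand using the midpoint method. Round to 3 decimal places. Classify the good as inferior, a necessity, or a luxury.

ΔQ = 580.8 − 749.3 = -168.5; midpoint Q̄ = (749.3 + 580.8)/2 = 665.05.
ΔI = 53800 − 76930 = -23130; midpoint Ī = (76930 + 53800)/2 = 65365.
η = (ΔQ/Q̄) ÷ (ΔI/Ī) = (-168.5/665.05) ÷ (-23130/65365) = 0.716.
0 < η < 1 ⇒ necessity.

0.716 (necessity)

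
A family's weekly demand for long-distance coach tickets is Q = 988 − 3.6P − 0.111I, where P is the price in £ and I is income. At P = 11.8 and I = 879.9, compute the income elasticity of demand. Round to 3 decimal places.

-0.115

At P = 11.8, I = 879.9: Q = 847.851.
Holding P constant, ∂Q/∂I = −0.111.
η_I = (∂Q/∂I)·(I/Q) = -0.111 × (879.9/847.851) = -0.115.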